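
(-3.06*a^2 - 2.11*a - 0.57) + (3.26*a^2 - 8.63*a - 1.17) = 0.2*a^2 - 10.74*a - 1.74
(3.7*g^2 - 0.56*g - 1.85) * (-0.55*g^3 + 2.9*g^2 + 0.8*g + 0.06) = -2.035*g^5 + 11.038*g^4 + 2.3535*g^3 - 5.591*g^2 - 1.5136*g - 0.111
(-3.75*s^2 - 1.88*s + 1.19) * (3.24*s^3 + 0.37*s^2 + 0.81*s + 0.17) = -12.15*s^5 - 7.4787*s^4 + 0.1225*s^3 - 1.72*s^2 + 0.6443*s + 0.2023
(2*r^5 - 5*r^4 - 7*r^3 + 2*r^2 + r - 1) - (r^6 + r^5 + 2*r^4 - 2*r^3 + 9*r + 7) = -r^6 + r^5 - 7*r^4 - 5*r^3 + 2*r^2 - 8*r - 8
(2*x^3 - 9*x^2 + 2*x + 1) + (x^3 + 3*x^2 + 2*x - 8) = 3*x^3 - 6*x^2 + 4*x - 7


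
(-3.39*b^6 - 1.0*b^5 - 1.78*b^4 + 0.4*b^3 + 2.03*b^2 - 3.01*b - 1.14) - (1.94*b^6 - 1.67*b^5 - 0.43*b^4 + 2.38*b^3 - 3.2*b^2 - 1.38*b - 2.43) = -5.33*b^6 + 0.67*b^5 - 1.35*b^4 - 1.98*b^3 + 5.23*b^2 - 1.63*b + 1.29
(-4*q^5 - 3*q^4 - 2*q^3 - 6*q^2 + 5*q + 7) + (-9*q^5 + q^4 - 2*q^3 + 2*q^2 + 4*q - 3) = -13*q^5 - 2*q^4 - 4*q^3 - 4*q^2 + 9*q + 4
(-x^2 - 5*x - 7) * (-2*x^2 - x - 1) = 2*x^4 + 11*x^3 + 20*x^2 + 12*x + 7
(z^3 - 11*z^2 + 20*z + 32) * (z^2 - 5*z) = z^5 - 16*z^4 + 75*z^3 - 68*z^2 - 160*z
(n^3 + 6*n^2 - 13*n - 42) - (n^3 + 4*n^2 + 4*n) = 2*n^2 - 17*n - 42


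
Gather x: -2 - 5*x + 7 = 5 - 5*x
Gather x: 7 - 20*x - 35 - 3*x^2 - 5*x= -3*x^2 - 25*x - 28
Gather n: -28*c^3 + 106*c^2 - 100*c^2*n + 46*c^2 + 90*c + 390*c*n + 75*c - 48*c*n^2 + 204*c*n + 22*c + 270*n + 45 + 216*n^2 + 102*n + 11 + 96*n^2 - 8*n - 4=-28*c^3 + 152*c^2 + 187*c + n^2*(312 - 48*c) + n*(-100*c^2 + 594*c + 364) + 52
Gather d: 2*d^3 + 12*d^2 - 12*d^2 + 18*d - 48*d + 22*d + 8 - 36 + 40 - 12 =2*d^3 - 8*d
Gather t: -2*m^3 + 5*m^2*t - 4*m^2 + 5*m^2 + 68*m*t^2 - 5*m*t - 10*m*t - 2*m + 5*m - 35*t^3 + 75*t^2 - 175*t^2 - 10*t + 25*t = -2*m^3 + m^2 + 3*m - 35*t^3 + t^2*(68*m - 100) + t*(5*m^2 - 15*m + 15)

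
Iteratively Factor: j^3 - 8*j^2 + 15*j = (j - 3)*(j^2 - 5*j) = j*(j - 3)*(j - 5)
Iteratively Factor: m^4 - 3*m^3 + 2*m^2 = (m)*(m^3 - 3*m^2 + 2*m) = m*(m - 2)*(m^2 - m) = m^2*(m - 2)*(m - 1)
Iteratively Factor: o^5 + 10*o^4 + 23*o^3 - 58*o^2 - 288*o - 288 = (o + 4)*(o^4 + 6*o^3 - o^2 - 54*o - 72) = (o + 4)^2*(o^3 + 2*o^2 - 9*o - 18) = (o - 3)*(o + 4)^2*(o^2 + 5*o + 6) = (o - 3)*(o + 3)*(o + 4)^2*(o + 2)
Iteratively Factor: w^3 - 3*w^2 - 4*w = (w)*(w^2 - 3*w - 4) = w*(w - 4)*(w + 1)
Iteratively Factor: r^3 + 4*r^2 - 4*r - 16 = (r + 4)*(r^2 - 4) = (r + 2)*(r + 4)*(r - 2)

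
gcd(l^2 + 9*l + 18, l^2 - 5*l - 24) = l + 3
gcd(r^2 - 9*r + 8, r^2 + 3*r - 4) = r - 1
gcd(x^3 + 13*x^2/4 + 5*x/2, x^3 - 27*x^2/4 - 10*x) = x^2 + 5*x/4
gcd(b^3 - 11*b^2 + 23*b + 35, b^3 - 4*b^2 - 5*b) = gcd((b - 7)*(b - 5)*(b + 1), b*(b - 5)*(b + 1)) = b^2 - 4*b - 5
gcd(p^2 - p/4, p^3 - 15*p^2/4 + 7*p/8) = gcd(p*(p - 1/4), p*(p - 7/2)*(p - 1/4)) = p^2 - p/4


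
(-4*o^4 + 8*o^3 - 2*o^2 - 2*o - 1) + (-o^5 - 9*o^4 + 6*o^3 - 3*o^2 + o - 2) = -o^5 - 13*o^4 + 14*o^3 - 5*o^2 - o - 3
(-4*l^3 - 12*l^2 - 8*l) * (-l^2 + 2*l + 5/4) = 4*l^5 + 4*l^4 - 21*l^3 - 31*l^2 - 10*l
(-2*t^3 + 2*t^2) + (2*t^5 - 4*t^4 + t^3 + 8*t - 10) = 2*t^5 - 4*t^4 - t^3 + 2*t^2 + 8*t - 10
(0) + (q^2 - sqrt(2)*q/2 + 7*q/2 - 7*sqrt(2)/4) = q^2 - sqrt(2)*q/2 + 7*q/2 - 7*sqrt(2)/4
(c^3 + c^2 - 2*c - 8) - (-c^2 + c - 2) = c^3 + 2*c^2 - 3*c - 6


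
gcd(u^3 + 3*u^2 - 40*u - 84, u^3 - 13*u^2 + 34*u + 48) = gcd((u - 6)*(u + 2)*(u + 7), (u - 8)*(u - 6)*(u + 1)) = u - 6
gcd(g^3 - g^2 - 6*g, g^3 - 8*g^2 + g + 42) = g^2 - g - 6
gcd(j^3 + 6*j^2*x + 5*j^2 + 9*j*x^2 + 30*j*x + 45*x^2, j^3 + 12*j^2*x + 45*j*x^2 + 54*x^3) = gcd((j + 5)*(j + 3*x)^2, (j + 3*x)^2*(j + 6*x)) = j^2 + 6*j*x + 9*x^2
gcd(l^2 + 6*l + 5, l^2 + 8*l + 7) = l + 1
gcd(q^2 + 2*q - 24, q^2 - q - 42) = q + 6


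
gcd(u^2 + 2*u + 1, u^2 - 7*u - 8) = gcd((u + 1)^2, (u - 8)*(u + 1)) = u + 1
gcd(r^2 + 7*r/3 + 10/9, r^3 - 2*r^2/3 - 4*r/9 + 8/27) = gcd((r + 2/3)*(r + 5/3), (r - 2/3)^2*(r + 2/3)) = r + 2/3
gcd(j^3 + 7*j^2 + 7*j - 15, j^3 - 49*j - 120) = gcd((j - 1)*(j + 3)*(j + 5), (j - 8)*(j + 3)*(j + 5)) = j^2 + 8*j + 15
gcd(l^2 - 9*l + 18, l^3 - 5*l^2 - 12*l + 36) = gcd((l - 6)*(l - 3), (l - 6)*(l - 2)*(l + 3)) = l - 6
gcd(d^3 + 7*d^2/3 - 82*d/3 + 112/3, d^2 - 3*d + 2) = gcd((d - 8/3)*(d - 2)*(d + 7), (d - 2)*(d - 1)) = d - 2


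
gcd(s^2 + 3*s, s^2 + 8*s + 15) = s + 3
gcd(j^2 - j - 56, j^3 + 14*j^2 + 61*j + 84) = j + 7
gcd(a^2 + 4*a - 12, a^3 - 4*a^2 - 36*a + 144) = a + 6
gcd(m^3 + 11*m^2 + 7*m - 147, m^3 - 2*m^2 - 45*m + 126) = m^2 + 4*m - 21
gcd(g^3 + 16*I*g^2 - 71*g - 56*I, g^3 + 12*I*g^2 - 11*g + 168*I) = g^2 + 15*I*g - 56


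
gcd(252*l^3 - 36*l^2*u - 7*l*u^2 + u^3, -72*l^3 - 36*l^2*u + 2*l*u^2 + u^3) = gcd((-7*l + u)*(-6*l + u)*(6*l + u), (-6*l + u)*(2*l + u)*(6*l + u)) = -36*l^2 + u^2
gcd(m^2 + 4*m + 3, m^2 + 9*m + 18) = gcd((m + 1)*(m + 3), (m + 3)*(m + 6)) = m + 3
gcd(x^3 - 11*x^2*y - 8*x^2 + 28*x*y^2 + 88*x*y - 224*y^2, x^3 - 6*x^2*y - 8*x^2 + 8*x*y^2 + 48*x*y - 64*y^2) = x^2 - 4*x*y - 8*x + 32*y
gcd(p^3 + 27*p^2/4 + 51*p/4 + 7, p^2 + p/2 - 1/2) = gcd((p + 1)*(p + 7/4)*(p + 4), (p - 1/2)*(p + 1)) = p + 1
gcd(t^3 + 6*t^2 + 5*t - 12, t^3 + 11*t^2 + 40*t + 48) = t^2 + 7*t + 12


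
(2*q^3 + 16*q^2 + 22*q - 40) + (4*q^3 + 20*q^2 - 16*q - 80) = 6*q^3 + 36*q^2 + 6*q - 120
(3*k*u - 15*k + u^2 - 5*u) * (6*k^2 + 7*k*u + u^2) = 18*k^3*u - 90*k^3 + 27*k^2*u^2 - 135*k^2*u + 10*k*u^3 - 50*k*u^2 + u^4 - 5*u^3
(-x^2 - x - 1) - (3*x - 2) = -x^2 - 4*x + 1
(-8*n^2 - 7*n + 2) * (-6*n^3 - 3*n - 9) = 48*n^5 + 42*n^4 + 12*n^3 + 93*n^2 + 57*n - 18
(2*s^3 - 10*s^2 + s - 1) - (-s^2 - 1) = 2*s^3 - 9*s^2 + s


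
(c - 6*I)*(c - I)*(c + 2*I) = c^3 - 5*I*c^2 + 8*c - 12*I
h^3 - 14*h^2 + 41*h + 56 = (h - 8)*(h - 7)*(h + 1)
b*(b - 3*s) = b^2 - 3*b*s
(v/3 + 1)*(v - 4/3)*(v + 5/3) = v^3/3 + 10*v^2/9 - 11*v/27 - 20/9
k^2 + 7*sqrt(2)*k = k*(k + 7*sqrt(2))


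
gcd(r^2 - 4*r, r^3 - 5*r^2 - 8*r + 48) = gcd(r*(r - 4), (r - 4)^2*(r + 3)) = r - 4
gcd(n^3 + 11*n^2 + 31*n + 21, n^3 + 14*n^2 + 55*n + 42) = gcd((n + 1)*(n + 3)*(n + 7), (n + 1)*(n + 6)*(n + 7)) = n^2 + 8*n + 7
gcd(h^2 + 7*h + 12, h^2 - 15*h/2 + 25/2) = 1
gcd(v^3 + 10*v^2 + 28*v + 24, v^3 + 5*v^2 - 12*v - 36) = v^2 + 8*v + 12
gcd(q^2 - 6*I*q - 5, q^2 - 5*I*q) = q - 5*I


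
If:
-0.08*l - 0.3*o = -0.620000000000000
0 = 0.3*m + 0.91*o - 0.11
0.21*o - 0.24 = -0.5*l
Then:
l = -0.44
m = -6.26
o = 2.18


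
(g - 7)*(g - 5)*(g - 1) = g^3 - 13*g^2 + 47*g - 35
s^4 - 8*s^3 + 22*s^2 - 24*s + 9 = (s - 3)^2*(s - 1)^2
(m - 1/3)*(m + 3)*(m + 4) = m^3 + 20*m^2/3 + 29*m/3 - 4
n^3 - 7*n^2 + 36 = (n - 6)*(n - 3)*(n + 2)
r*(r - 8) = r^2 - 8*r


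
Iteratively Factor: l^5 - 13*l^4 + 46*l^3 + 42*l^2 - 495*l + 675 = (l - 3)*(l^4 - 10*l^3 + 16*l^2 + 90*l - 225) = (l - 3)*(l + 3)*(l^3 - 13*l^2 + 55*l - 75) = (l - 3)^2*(l + 3)*(l^2 - 10*l + 25) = (l - 5)*(l - 3)^2*(l + 3)*(l - 5)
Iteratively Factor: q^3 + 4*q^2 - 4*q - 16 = (q + 4)*(q^2 - 4) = (q + 2)*(q + 4)*(q - 2)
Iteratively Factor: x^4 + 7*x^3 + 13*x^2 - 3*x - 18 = (x - 1)*(x^3 + 8*x^2 + 21*x + 18) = (x - 1)*(x + 2)*(x^2 + 6*x + 9) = (x - 1)*(x + 2)*(x + 3)*(x + 3)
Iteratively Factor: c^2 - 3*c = (c)*(c - 3)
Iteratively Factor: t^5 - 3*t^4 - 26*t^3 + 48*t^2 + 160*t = (t + 2)*(t^4 - 5*t^3 - 16*t^2 + 80*t) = (t - 4)*(t + 2)*(t^3 - t^2 - 20*t) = (t - 4)*(t + 2)*(t + 4)*(t^2 - 5*t) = (t - 5)*(t - 4)*(t + 2)*(t + 4)*(t)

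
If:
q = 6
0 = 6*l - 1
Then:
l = 1/6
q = 6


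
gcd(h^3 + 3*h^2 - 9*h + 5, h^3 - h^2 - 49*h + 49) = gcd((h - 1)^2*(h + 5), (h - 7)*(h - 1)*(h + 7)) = h - 1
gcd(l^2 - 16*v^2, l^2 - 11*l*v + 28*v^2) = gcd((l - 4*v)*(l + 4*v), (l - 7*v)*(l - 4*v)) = -l + 4*v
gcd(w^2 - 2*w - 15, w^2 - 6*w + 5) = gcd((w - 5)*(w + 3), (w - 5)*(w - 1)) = w - 5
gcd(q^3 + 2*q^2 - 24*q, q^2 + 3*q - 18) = q + 6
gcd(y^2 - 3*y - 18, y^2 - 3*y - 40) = 1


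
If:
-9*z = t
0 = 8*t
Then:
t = 0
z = 0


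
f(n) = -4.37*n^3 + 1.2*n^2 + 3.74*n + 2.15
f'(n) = -13.11*n^2 + 2.4*n + 3.74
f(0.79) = 3.70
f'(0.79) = -2.55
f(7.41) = -1682.26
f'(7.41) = -698.32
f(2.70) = -65.02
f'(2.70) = -85.35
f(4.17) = -278.26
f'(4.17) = -214.22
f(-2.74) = 90.81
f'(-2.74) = -101.26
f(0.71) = 3.85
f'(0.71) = -1.16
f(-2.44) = 63.65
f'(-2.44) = -80.17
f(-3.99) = 283.92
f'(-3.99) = -214.55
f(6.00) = -876.13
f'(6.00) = -453.82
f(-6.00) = 966.83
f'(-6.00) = -482.62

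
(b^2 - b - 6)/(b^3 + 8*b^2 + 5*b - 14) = (b - 3)/(b^2 + 6*b - 7)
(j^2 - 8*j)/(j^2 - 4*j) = (j - 8)/(j - 4)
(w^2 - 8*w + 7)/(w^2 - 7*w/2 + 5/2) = 2*(w - 7)/(2*w - 5)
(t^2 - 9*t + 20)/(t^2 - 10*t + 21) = (t^2 - 9*t + 20)/(t^2 - 10*t + 21)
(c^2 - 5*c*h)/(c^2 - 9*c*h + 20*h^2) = c/(c - 4*h)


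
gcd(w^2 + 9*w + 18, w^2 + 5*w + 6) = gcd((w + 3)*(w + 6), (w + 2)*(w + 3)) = w + 3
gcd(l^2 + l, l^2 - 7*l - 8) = l + 1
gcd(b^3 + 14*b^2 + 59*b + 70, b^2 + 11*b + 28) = b + 7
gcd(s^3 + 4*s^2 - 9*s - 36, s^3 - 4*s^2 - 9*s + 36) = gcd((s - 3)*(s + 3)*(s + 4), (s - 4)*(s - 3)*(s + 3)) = s^2 - 9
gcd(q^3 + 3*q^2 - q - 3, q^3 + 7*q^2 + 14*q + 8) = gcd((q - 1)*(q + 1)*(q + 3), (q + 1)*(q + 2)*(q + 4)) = q + 1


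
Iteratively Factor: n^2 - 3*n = (n - 3)*(n)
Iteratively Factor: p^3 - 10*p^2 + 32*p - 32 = (p - 4)*(p^2 - 6*p + 8) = (p - 4)*(p - 2)*(p - 4)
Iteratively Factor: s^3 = (s)*(s^2) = s^2*(s)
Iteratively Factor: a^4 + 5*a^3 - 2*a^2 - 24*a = (a + 4)*(a^3 + a^2 - 6*a) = (a - 2)*(a + 4)*(a^2 + 3*a) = (a - 2)*(a + 3)*(a + 4)*(a)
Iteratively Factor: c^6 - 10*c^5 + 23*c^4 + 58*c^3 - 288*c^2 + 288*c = (c + 3)*(c^5 - 13*c^4 + 62*c^3 - 128*c^2 + 96*c) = c*(c + 3)*(c^4 - 13*c^3 + 62*c^2 - 128*c + 96) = c*(c - 4)*(c + 3)*(c^3 - 9*c^2 + 26*c - 24) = c*(c - 4)*(c - 3)*(c + 3)*(c^2 - 6*c + 8) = c*(c - 4)^2*(c - 3)*(c + 3)*(c - 2)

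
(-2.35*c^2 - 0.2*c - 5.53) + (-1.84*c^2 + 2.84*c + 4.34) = -4.19*c^2 + 2.64*c - 1.19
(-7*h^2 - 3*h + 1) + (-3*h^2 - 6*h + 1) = -10*h^2 - 9*h + 2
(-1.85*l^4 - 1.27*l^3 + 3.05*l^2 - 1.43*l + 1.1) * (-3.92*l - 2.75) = 7.252*l^5 + 10.0659*l^4 - 8.4635*l^3 - 2.7819*l^2 - 0.379500000000001*l - 3.025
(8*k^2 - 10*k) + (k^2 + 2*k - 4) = 9*k^2 - 8*k - 4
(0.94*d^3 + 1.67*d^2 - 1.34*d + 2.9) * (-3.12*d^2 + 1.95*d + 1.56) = -2.9328*d^5 - 3.3774*d^4 + 8.9037*d^3 - 9.0558*d^2 + 3.5646*d + 4.524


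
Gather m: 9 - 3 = 6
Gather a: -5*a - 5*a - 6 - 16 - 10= -10*a - 32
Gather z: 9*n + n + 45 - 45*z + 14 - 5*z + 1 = 10*n - 50*z + 60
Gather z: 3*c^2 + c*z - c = 3*c^2 + c*z - c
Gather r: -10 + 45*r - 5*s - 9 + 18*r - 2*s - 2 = 63*r - 7*s - 21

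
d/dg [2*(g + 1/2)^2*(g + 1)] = (g + 1/2)*(6*g + 5)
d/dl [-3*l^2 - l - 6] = -6*l - 1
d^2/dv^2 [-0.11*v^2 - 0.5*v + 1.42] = -0.220000000000000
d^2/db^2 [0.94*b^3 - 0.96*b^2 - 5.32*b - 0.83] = 5.64*b - 1.92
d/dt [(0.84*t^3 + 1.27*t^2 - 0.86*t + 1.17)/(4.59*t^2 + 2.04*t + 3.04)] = (3.8556*t^4 + 3.4272*t^3 + 14.199*t^2 - 3.019*t - 5.0012)/(21.0681*t^4 + 18.7272*t^3 + 32.0688*t^2 + 12.4032*t + 9.2416)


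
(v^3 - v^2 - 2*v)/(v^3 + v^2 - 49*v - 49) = v*(v - 2)/(v^2 - 49)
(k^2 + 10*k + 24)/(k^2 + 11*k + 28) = (k + 6)/(k + 7)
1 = 1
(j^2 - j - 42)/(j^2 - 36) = (j - 7)/(j - 6)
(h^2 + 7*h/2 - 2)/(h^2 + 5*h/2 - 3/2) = (h + 4)/(h + 3)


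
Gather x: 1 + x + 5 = x + 6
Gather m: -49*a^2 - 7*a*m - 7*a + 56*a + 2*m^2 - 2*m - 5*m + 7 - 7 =-49*a^2 + 49*a + 2*m^2 + m*(-7*a - 7)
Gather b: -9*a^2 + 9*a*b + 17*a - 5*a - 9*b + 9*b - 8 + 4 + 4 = -9*a^2 + 9*a*b + 12*a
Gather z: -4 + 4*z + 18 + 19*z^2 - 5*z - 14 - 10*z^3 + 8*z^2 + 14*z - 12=-10*z^3 + 27*z^2 + 13*z - 12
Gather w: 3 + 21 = 24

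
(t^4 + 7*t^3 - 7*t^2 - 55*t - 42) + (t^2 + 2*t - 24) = t^4 + 7*t^3 - 6*t^2 - 53*t - 66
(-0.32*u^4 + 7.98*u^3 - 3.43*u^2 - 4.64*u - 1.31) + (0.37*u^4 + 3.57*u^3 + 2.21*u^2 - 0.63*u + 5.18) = 0.05*u^4 + 11.55*u^3 - 1.22*u^2 - 5.27*u + 3.87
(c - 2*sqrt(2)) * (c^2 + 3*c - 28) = c^3 - 2*sqrt(2)*c^2 + 3*c^2 - 28*c - 6*sqrt(2)*c + 56*sqrt(2)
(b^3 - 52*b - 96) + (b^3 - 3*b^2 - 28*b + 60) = 2*b^3 - 3*b^2 - 80*b - 36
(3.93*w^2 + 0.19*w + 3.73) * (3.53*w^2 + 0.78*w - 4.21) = 13.8729*w^4 + 3.7361*w^3 - 3.2302*w^2 + 2.1095*w - 15.7033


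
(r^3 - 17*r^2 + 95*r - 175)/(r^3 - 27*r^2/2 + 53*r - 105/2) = 2*(r - 5)/(2*r - 3)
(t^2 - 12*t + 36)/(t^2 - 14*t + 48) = (t - 6)/(t - 8)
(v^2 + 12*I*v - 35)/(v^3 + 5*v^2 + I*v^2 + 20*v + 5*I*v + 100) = (v + 7*I)/(v^2 + v*(5 - 4*I) - 20*I)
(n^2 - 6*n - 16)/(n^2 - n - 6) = (n - 8)/(n - 3)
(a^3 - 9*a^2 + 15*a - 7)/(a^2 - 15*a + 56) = (a^2 - 2*a + 1)/(a - 8)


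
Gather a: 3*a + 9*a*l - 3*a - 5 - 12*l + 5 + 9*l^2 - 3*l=9*a*l + 9*l^2 - 15*l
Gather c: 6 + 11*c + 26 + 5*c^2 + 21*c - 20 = 5*c^2 + 32*c + 12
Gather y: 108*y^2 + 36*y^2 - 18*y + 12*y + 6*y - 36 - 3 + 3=144*y^2 - 36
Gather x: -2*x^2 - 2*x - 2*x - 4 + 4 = -2*x^2 - 4*x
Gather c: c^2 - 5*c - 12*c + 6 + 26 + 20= c^2 - 17*c + 52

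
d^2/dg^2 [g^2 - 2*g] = 2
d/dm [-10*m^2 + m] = 1 - 20*m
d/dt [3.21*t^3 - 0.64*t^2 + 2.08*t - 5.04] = 9.63*t^2 - 1.28*t + 2.08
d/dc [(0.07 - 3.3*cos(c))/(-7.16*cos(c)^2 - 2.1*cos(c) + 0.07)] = (23.628*cos(c)^2 - 1.0024*cos(c) + 0.084)*sin(c)/(51.2656*cos(c)^4 + 30.072*cos(c)^3 + 3.4076*cos(c)^2 - 0.294*cos(c) + 0.0049)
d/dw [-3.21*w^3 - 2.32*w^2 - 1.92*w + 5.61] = -9.63*w^2 - 4.64*w - 1.92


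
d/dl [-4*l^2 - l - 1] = -8*l - 1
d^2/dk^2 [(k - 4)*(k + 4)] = 2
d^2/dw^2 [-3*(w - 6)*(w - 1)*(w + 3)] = 24 - 18*w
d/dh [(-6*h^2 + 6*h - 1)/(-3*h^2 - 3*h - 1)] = 3*(12*h^2 + 2*h - 3)/(9*h^4 + 18*h^3 + 15*h^2 + 6*h + 1)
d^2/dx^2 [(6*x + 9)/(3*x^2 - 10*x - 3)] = 6*((11 - 18*x)*(-3*x^2 + 10*x + 3) - 4*(2*x + 3)*(3*x - 5)^2)/(-3*x^2 + 10*x + 3)^3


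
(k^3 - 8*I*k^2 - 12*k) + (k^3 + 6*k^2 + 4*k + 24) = 2*k^3 + 6*k^2 - 8*I*k^2 - 8*k + 24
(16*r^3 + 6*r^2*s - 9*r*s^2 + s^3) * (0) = 0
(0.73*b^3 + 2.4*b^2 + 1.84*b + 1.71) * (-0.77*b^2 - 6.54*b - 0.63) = -0.5621*b^5 - 6.6222*b^4 - 17.5727*b^3 - 14.8623*b^2 - 12.3426*b - 1.0773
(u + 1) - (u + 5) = -4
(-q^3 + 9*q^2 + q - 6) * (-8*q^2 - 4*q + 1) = 8*q^5 - 68*q^4 - 45*q^3 + 53*q^2 + 25*q - 6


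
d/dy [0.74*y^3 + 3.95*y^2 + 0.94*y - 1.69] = 2.22*y^2 + 7.9*y + 0.94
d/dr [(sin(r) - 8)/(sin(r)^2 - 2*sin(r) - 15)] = (16*sin(r) + cos(r)^2 - 32)*cos(r)/((sin(r) - 5)^2*(sin(r) + 3)^2)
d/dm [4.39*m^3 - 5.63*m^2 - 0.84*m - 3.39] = 13.17*m^2 - 11.26*m - 0.84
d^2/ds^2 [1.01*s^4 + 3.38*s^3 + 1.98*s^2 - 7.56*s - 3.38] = 12.12*s^2 + 20.28*s + 3.96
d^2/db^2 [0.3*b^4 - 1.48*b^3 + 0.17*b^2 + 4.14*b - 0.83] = 3.6*b^2 - 8.88*b + 0.34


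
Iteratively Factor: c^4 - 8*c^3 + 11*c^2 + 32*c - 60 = (c - 3)*(c^3 - 5*c^2 - 4*c + 20) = (c - 3)*(c + 2)*(c^2 - 7*c + 10) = (c - 3)*(c - 2)*(c + 2)*(c - 5)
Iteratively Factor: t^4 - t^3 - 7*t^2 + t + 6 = (t - 1)*(t^3 - 7*t - 6) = (t - 3)*(t - 1)*(t^2 + 3*t + 2) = (t - 3)*(t - 1)*(t + 2)*(t + 1)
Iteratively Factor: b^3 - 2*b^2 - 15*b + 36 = (b + 4)*(b^2 - 6*b + 9) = (b - 3)*(b + 4)*(b - 3)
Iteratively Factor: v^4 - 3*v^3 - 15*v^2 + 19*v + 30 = (v - 5)*(v^3 + 2*v^2 - 5*v - 6) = (v - 5)*(v + 3)*(v^2 - v - 2) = (v - 5)*(v - 2)*(v + 3)*(v + 1)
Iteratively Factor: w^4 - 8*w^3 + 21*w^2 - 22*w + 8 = (w - 4)*(w^3 - 4*w^2 + 5*w - 2) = (w - 4)*(w - 2)*(w^2 - 2*w + 1) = (w - 4)*(w - 2)*(w - 1)*(w - 1)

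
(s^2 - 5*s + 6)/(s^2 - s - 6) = (s - 2)/(s + 2)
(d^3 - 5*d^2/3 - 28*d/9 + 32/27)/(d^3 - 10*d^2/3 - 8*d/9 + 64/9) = (d - 1/3)/(d - 2)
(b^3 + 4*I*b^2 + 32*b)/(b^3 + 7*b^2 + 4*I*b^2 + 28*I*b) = (b^2 + 4*I*b + 32)/(b^2 + b*(7 + 4*I) + 28*I)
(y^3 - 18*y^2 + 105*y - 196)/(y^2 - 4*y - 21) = (y^2 - 11*y + 28)/(y + 3)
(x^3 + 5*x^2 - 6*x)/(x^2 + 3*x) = (x^2 + 5*x - 6)/(x + 3)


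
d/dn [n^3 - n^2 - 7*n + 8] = 3*n^2 - 2*n - 7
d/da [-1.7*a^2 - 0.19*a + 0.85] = -3.4*a - 0.19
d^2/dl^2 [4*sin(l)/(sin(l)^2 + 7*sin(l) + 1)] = 4*(-sin(l)*cos(l)^2 - 6*sin(l) + 7*cos(l)^2 - 21)*cos(l)^2/(sin(l)^2 + 7*sin(l) + 1)^3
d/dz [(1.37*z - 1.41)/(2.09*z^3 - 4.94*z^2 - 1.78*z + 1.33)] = (-5.7266*z^3 + 15.6085*z^2 - 13.9308*z - 0.6877)/(4.3681*z^6 - 20.6492*z^5 + 16.9632*z^4 + 23.1458*z^3 - 9.972*z^2 - 4.7348*z + 1.7689)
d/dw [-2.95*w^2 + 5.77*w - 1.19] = 5.77 - 5.9*w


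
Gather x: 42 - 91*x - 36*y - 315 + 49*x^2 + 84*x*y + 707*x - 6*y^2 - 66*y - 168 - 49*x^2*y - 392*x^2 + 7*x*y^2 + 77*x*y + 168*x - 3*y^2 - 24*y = x^2*(-49*y - 343) + x*(7*y^2 + 161*y + 784) - 9*y^2 - 126*y - 441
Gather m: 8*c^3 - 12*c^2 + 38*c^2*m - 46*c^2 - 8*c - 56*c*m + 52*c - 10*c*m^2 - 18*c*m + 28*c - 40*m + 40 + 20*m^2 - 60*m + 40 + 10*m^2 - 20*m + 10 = 8*c^3 - 58*c^2 + 72*c + m^2*(30 - 10*c) + m*(38*c^2 - 74*c - 120) + 90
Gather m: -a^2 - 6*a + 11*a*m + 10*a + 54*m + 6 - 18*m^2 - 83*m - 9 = -a^2 + 4*a - 18*m^2 + m*(11*a - 29) - 3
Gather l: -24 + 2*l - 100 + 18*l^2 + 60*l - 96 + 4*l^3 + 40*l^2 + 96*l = 4*l^3 + 58*l^2 + 158*l - 220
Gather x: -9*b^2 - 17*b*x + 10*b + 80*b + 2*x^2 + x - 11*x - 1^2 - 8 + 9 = -9*b^2 + 90*b + 2*x^2 + x*(-17*b - 10)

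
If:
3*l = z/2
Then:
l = z/6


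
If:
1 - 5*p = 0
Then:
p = 1/5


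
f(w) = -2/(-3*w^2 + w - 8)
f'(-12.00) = 0.00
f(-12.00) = 0.00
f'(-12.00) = 0.00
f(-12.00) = 0.00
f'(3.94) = -0.02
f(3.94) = 0.04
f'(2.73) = -0.04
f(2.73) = 0.07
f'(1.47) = -0.09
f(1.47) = 0.15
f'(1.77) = -0.08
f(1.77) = 0.13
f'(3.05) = -0.03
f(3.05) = 0.06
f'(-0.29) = 0.08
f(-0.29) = 0.23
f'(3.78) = -0.02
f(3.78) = 0.04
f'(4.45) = -0.01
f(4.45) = 0.03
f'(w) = -2*(6*w - 1)/(-3*w^2 + w - 8)^2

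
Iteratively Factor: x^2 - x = (x)*(x - 1)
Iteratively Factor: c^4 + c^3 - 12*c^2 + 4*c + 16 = (c - 2)*(c^3 + 3*c^2 - 6*c - 8) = (c - 2)*(c + 4)*(c^2 - c - 2) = (c - 2)^2*(c + 4)*(c + 1)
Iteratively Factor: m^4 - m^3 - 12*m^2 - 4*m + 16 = (m - 4)*(m^3 + 3*m^2 - 4) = (m - 4)*(m + 2)*(m^2 + m - 2) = (m - 4)*(m + 2)^2*(m - 1)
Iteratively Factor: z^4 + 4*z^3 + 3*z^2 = (z + 3)*(z^3 + z^2) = z*(z + 3)*(z^2 + z) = z^2*(z + 3)*(z + 1)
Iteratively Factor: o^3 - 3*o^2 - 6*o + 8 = (o - 4)*(o^2 + o - 2) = (o - 4)*(o - 1)*(o + 2)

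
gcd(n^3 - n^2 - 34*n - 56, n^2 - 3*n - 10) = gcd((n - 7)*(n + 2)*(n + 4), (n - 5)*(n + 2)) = n + 2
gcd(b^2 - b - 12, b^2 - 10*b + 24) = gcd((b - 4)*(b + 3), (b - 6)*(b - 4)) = b - 4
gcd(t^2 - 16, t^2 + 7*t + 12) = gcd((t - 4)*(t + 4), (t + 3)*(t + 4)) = t + 4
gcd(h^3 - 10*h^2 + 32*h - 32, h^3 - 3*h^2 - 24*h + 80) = h^2 - 8*h + 16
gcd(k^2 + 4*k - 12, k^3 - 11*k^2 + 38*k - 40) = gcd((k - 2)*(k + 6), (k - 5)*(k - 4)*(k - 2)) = k - 2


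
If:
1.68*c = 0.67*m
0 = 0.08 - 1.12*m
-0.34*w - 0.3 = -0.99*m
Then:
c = 0.03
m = 0.07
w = -0.67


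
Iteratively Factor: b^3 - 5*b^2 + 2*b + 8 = (b + 1)*(b^2 - 6*b + 8) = (b - 2)*(b + 1)*(b - 4)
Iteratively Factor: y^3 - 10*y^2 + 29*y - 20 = (y - 4)*(y^2 - 6*y + 5) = (y - 4)*(y - 1)*(y - 5)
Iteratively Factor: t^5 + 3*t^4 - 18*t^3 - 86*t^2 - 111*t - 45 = (t + 3)*(t^4 - 18*t^2 - 32*t - 15) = (t - 5)*(t + 3)*(t^3 + 5*t^2 + 7*t + 3) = (t - 5)*(t + 1)*(t + 3)*(t^2 + 4*t + 3) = (t - 5)*(t + 1)^2*(t + 3)*(t + 3)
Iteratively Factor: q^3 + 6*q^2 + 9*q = (q)*(q^2 + 6*q + 9) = q*(q + 3)*(q + 3)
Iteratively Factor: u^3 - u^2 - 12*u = (u)*(u^2 - u - 12) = u*(u + 3)*(u - 4)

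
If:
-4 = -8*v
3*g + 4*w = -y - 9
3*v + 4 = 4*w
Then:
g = -y/3 - 29/6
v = 1/2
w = 11/8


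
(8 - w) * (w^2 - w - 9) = -w^3 + 9*w^2 + w - 72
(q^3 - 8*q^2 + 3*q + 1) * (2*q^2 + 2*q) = 2*q^5 - 14*q^4 - 10*q^3 + 8*q^2 + 2*q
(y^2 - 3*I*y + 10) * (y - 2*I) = y^3 - 5*I*y^2 + 4*y - 20*I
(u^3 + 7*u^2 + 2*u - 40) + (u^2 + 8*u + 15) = u^3 + 8*u^2 + 10*u - 25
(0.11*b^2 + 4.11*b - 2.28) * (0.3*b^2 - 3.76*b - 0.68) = 0.033*b^4 + 0.8194*b^3 - 16.2124*b^2 + 5.778*b + 1.5504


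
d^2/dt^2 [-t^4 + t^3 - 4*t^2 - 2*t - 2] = -12*t^2 + 6*t - 8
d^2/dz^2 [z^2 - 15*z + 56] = 2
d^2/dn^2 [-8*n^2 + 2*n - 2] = -16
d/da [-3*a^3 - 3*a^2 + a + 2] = -9*a^2 - 6*a + 1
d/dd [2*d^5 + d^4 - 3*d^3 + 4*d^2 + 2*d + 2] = 10*d^4 + 4*d^3 - 9*d^2 + 8*d + 2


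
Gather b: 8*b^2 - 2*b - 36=8*b^2 - 2*b - 36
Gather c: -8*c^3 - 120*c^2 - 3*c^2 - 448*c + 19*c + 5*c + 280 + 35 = -8*c^3 - 123*c^2 - 424*c + 315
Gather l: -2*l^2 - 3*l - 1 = -2*l^2 - 3*l - 1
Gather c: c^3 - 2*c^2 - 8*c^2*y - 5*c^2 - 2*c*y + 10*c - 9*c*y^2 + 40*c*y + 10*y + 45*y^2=c^3 + c^2*(-8*y - 7) + c*(-9*y^2 + 38*y + 10) + 45*y^2 + 10*y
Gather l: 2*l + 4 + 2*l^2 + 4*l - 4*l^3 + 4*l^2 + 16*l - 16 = -4*l^3 + 6*l^2 + 22*l - 12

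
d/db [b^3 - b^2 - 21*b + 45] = 3*b^2 - 2*b - 21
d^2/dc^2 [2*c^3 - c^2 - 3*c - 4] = 12*c - 2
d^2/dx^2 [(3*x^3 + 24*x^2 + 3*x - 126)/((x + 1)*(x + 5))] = 24*(-4*x^3 - 39*x^2 - 174*x - 283)/(x^6 + 18*x^5 + 123*x^4 + 396*x^3 + 615*x^2 + 450*x + 125)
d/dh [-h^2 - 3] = -2*h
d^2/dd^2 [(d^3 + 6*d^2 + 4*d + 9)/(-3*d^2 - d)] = 2*(-19*d^3 - 243*d^2 - 81*d - 9)/(d^3*(27*d^3 + 27*d^2 + 9*d + 1))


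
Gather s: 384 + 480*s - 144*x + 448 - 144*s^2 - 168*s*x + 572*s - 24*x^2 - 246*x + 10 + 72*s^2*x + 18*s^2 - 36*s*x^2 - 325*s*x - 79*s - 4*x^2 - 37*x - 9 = s^2*(72*x - 126) + s*(-36*x^2 - 493*x + 973) - 28*x^2 - 427*x + 833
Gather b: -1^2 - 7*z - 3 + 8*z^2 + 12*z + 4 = 8*z^2 + 5*z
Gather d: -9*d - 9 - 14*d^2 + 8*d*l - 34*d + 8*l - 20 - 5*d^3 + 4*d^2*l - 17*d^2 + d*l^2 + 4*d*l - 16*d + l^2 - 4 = -5*d^3 + d^2*(4*l - 31) + d*(l^2 + 12*l - 59) + l^2 + 8*l - 33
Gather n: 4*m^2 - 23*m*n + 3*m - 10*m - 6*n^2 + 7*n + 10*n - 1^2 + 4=4*m^2 - 7*m - 6*n^2 + n*(17 - 23*m) + 3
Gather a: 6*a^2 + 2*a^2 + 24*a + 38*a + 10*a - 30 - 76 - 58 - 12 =8*a^2 + 72*a - 176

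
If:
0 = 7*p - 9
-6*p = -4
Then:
No Solution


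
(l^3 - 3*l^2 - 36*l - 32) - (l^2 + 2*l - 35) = l^3 - 4*l^2 - 38*l + 3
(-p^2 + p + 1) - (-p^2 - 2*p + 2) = 3*p - 1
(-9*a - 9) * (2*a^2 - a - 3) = -18*a^3 - 9*a^2 + 36*a + 27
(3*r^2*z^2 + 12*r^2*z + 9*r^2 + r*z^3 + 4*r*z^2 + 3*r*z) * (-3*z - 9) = -9*r^2*z^3 - 63*r^2*z^2 - 135*r^2*z - 81*r^2 - 3*r*z^4 - 21*r*z^3 - 45*r*z^2 - 27*r*z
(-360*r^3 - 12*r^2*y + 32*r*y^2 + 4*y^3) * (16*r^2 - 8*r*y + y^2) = -5760*r^5 + 2688*r^4*y + 248*r^3*y^2 - 204*r^2*y^3 + 4*y^5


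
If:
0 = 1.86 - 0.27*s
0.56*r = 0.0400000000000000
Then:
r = 0.07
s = 6.89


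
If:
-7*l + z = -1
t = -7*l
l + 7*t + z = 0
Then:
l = -1/41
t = 7/41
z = -48/41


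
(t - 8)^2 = t^2 - 16*t + 64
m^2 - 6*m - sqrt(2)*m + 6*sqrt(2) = (m - 6)*(m - sqrt(2))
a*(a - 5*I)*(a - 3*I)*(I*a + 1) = I*a^4 + 9*a^3 - 23*I*a^2 - 15*a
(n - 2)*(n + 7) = n^2 + 5*n - 14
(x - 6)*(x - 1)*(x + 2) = x^3 - 5*x^2 - 8*x + 12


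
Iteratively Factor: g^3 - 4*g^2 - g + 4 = (g + 1)*(g^2 - 5*g + 4) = (g - 4)*(g + 1)*(g - 1)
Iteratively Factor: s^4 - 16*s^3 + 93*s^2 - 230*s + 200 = (s - 2)*(s^3 - 14*s^2 + 65*s - 100) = (s - 4)*(s - 2)*(s^2 - 10*s + 25) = (s - 5)*(s - 4)*(s - 2)*(s - 5)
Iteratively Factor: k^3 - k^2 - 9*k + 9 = (k - 3)*(k^2 + 2*k - 3) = (k - 3)*(k - 1)*(k + 3)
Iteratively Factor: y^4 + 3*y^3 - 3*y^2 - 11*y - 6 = (y + 3)*(y^3 - 3*y - 2) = (y + 1)*(y + 3)*(y^2 - y - 2) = (y + 1)^2*(y + 3)*(y - 2)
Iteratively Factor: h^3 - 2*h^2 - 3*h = (h)*(h^2 - 2*h - 3) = h*(h - 3)*(h + 1)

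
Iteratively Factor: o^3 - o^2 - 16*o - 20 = (o + 2)*(o^2 - 3*o - 10) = (o - 5)*(o + 2)*(o + 2)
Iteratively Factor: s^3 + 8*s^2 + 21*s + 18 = (s + 3)*(s^2 + 5*s + 6) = (s + 2)*(s + 3)*(s + 3)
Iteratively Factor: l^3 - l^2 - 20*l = (l - 5)*(l^2 + 4*l) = (l - 5)*(l + 4)*(l)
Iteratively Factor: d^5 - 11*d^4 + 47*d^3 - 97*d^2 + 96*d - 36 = (d - 2)*(d^4 - 9*d^3 + 29*d^2 - 39*d + 18) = (d - 3)*(d - 2)*(d^3 - 6*d^2 + 11*d - 6) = (d - 3)*(d - 2)*(d - 1)*(d^2 - 5*d + 6) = (d - 3)*(d - 2)^2*(d - 1)*(d - 3)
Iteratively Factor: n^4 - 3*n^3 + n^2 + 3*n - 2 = (n - 1)*(n^3 - 2*n^2 - n + 2) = (n - 1)^2*(n^2 - n - 2) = (n - 2)*(n - 1)^2*(n + 1)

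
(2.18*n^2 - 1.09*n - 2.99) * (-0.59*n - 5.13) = -1.2862*n^3 - 10.5403*n^2 + 7.3558*n + 15.3387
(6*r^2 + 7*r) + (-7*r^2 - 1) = -r^2 + 7*r - 1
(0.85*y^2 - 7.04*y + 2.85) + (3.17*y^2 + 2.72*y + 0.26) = 4.02*y^2 - 4.32*y + 3.11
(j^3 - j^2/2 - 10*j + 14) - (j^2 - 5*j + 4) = j^3 - 3*j^2/2 - 5*j + 10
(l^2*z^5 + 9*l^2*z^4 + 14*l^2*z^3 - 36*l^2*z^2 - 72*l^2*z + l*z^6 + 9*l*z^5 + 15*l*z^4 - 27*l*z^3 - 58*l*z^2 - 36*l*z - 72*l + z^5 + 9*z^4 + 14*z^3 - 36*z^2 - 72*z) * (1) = l^2*z^5 + 9*l^2*z^4 + 14*l^2*z^3 - 36*l^2*z^2 - 72*l^2*z + l*z^6 + 9*l*z^5 + 15*l*z^4 - 27*l*z^3 - 58*l*z^2 - 36*l*z - 72*l + z^5 + 9*z^4 + 14*z^3 - 36*z^2 - 72*z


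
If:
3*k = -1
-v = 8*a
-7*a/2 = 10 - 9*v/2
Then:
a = -20/79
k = -1/3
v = 160/79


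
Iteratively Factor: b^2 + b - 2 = (b + 2)*(b - 1)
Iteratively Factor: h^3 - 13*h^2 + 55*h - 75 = (h - 3)*(h^2 - 10*h + 25) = (h - 5)*(h - 3)*(h - 5)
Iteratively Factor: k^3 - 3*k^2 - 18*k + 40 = (k - 5)*(k^2 + 2*k - 8) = (k - 5)*(k + 4)*(k - 2)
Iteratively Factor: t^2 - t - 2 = (t + 1)*(t - 2)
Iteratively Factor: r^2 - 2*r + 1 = (r - 1)*(r - 1)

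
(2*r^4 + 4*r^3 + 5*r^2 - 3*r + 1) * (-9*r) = -18*r^5 - 36*r^4 - 45*r^3 + 27*r^2 - 9*r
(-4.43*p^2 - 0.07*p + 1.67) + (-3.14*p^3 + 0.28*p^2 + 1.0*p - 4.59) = -3.14*p^3 - 4.15*p^2 + 0.93*p - 2.92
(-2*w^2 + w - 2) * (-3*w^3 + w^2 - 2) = 6*w^5 - 5*w^4 + 7*w^3 + 2*w^2 - 2*w + 4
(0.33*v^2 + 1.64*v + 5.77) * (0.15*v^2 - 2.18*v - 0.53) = 0.0495*v^4 - 0.4734*v^3 - 2.8846*v^2 - 13.4478*v - 3.0581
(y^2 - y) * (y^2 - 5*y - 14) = y^4 - 6*y^3 - 9*y^2 + 14*y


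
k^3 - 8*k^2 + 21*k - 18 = (k - 3)^2*(k - 2)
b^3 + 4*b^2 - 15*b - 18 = (b - 3)*(b + 1)*(b + 6)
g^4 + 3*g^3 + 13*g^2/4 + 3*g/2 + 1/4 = (g + 1/2)^2*(g + 1)^2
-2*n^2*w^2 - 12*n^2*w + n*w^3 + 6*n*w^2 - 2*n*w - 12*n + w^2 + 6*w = (-2*n + w)*(w + 6)*(n*w + 1)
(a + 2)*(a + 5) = a^2 + 7*a + 10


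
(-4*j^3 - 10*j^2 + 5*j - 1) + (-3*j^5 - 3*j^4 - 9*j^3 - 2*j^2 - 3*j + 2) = -3*j^5 - 3*j^4 - 13*j^3 - 12*j^2 + 2*j + 1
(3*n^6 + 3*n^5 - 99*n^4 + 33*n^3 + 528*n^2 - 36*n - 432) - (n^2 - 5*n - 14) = 3*n^6 + 3*n^5 - 99*n^4 + 33*n^3 + 527*n^2 - 31*n - 418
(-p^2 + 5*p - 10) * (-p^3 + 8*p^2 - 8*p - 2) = p^5 - 13*p^4 + 58*p^3 - 118*p^2 + 70*p + 20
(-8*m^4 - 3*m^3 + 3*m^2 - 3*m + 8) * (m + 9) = -8*m^5 - 75*m^4 - 24*m^3 + 24*m^2 - 19*m + 72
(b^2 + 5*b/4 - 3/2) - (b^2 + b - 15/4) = b/4 + 9/4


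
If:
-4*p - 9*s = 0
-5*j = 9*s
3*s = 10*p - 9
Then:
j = 54/85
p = 27/34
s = -6/17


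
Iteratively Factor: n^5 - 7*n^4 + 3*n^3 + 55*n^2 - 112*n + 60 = (n - 2)*(n^4 - 5*n^3 - 7*n^2 + 41*n - 30) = (n - 2)^2*(n^3 - 3*n^2 - 13*n + 15) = (n - 2)^2*(n + 3)*(n^2 - 6*n + 5) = (n - 5)*(n - 2)^2*(n + 3)*(n - 1)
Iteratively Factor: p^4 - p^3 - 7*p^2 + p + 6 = (p - 1)*(p^3 - 7*p - 6) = (p - 3)*(p - 1)*(p^2 + 3*p + 2) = (p - 3)*(p - 1)*(p + 1)*(p + 2)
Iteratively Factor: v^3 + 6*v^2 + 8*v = (v + 2)*(v^2 + 4*v) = v*(v + 2)*(v + 4)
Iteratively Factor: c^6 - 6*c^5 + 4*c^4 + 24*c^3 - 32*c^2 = (c - 2)*(c^5 - 4*c^4 - 4*c^3 + 16*c^2) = (c - 2)^2*(c^4 - 2*c^3 - 8*c^2) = (c - 4)*(c - 2)^2*(c^3 + 2*c^2) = c*(c - 4)*(c - 2)^2*(c^2 + 2*c) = c^2*(c - 4)*(c - 2)^2*(c + 2)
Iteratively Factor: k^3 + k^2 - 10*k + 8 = (k + 4)*(k^2 - 3*k + 2) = (k - 2)*(k + 4)*(k - 1)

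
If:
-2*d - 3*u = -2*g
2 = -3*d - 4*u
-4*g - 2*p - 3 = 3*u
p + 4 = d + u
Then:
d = -14/3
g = -1/6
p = -17/3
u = 3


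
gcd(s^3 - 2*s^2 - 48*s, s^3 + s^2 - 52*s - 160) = s - 8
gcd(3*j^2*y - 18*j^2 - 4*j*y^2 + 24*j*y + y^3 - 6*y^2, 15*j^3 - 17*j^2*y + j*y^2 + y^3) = 3*j^2 - 4*j*y + y^2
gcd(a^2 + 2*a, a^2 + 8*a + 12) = a + 2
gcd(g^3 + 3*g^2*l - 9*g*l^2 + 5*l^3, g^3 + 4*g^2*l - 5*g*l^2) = g^2 + 4*g*l - 5*l^2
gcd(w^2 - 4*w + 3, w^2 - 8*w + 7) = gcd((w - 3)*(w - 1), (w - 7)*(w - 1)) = w - 1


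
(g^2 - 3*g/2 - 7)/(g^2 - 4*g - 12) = (g - 7/2)/(g - 6)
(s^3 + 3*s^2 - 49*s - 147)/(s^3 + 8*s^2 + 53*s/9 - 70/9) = 9*(s^2 - 4*s - 21)/(9*s^2 + 9*s - 10)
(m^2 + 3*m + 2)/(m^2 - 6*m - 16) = (m + 1)/(m - 8)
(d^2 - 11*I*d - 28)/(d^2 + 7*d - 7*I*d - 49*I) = (d - 4*I)/(d + 7)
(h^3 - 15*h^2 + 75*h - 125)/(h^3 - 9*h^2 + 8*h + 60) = (h^2 - 10*h + 25)/(h^2 - 4*h - 12)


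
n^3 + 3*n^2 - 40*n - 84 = (n - 6)*(n + 2)*(n + 7)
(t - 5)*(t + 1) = t^2 - 4*t - 5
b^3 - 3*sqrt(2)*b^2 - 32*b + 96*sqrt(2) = (b - 4*sqrt(2))*(b - 3*sqrt(2))*(b + 4*sqrt(2))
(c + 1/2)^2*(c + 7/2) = c^3 + 9*c^2/2 + 15*c/4 + 7/8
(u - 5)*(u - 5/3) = u^2 - 20*u/3 + 25/3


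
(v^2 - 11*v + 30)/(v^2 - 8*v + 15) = (v - 6)/(v - 3)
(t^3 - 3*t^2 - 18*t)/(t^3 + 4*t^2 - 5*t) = (t^2 - 3*t - 18)/(t^2 + 4*t - 5)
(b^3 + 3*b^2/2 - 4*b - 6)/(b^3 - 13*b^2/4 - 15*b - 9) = 2*(2*b^2 - b - 6)/(4*b^2 - 21*b - 18)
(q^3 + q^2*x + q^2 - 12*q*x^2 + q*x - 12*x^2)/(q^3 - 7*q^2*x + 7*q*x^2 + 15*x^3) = (-q^2 - 4*q*x - q - 4*x)/(-q^2 + 4*q*x + 5*x^2)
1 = 1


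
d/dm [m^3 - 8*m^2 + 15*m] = 3*m^2 - 16*m + 15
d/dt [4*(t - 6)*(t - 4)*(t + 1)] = 12*t^2 - 72*t + 56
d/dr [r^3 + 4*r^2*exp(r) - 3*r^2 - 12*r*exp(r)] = 4*r^2*exp(r) + 3*r^2 - 4*r*exp(r) - 6*r - 12*exp(r)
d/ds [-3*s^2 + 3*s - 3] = 3 - 6*s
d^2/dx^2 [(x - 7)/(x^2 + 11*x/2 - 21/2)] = 4*(3*(1 - 2*x)*(2*x^2 + 11*x - 21) + (x - 7)*(4*x + 11)^2)/(2*x^2 + 11*x - 21)^3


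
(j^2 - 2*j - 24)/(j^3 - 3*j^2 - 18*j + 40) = (j - 6)/(j^2 - 7*j + 10)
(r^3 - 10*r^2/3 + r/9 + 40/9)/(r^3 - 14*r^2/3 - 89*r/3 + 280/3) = (3*r^2 - 2*r - 5)/(3*(r^2 - 2*r - 35))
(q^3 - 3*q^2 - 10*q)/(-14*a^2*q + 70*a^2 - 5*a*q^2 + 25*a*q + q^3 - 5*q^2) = q*(q + 2)/(-14*a^2 - 5*a*q + q^2)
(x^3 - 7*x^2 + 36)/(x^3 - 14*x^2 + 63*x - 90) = (x + 2)/(x - 5)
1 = 1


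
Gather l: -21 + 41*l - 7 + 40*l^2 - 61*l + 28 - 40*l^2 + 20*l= 0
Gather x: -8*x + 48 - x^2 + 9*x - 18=-x^2 + x + 30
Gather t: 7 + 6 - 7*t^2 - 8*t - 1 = -7*t^2 - 8*t + 12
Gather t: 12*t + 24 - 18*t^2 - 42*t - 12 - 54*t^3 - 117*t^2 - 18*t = -54*t^3 - 135*t^2 - 48*t + 12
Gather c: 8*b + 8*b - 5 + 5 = 16*b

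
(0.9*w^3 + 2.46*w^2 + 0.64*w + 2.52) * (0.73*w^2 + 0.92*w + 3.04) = 0.657*w^5 + 2.6238*w^4 + 5.4664*w^3 + 9.9068*w^2 + 4.264*w + 7.6608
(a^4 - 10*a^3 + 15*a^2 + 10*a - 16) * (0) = 0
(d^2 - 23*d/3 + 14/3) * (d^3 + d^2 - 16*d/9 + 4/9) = d^5 - 20*d^4/3 - 43*d^3/9 + 506*d^2/27 - 316*d/27 + 56/27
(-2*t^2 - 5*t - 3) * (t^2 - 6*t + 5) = -2*t^4 + 7*t^3 + 17*t^2 - 7*t - 15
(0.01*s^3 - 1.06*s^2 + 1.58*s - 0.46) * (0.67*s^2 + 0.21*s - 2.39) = 0.0067*s^5 - 0.7081*s^4 + 0.8121*s^3 + 2.557*s^2 - 3.8728*s + 1.0994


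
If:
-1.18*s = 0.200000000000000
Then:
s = -0.17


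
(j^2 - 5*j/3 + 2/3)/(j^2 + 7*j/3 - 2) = (j - 1)/(j + 3)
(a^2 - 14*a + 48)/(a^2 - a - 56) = (a - 6)/(a + 7)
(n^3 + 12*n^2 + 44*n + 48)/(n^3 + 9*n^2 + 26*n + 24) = (n + 6)/(n + 3)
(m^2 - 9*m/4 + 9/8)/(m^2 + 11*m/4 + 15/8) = (8*m^2 - 18*m + 9)/(8*m^2 + 22*m + 15)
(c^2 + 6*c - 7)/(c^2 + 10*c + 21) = (c - 1)/(c + 3)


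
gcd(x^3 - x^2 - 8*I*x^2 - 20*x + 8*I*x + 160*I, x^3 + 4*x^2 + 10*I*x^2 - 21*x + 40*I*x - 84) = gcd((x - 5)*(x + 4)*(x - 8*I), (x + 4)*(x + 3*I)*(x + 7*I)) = x + 4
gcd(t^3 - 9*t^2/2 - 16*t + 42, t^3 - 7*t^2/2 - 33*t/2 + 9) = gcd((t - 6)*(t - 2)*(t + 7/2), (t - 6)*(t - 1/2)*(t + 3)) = t - 6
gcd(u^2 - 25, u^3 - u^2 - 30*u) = u + 5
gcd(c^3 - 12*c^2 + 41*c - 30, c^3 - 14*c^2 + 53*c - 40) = c^2 - 6*c + 5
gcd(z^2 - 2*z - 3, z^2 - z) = 1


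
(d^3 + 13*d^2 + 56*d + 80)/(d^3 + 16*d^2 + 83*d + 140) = (d + 4)/(d + 7)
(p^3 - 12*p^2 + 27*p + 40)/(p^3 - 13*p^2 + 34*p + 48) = (p - 5)/(p - 6)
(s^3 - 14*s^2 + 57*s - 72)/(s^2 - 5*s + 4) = (s^3 - 14*s^2 + 57*s - 72)/(s^2 - 5*s + 4)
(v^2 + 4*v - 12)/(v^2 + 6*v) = (v - 2)/v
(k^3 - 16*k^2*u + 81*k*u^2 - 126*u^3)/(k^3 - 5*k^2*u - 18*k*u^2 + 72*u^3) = (k - 7*u)/(k + 4*u)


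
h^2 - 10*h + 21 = (h - 7)*(h - 3)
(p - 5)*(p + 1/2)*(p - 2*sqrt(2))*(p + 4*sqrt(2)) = p^4 - 9*p^3/2 + 2*sqrt(2)*p^3 - 37*p^2/2 - 9*sqrt(2)*p^2 - 5*sqrt(2)*p + 72*p + 40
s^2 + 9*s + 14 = (s + 2)*(s + 7)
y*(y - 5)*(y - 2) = y^3 - 7*y^2 + 10*y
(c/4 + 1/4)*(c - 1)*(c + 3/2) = c^3/4 + 3*c^2/8 - c/4 - 3/8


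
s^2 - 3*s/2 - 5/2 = (s - 5/2)*(s + 1)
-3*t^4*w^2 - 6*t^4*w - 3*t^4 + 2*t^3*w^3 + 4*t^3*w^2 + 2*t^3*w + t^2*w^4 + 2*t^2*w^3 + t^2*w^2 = (-t + w)*(3*t + w)*(t*w + t)^2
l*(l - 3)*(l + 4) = l^3 + l^2 - 12*l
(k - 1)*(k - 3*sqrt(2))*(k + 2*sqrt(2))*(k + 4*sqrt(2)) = k^4 - k^3 + 3*sqrt(2)*k^3 - 20*k^2 - 3*sqrt(2)*k^2 - 48*sqrt(2)*k + 20*k + 48*sqrt(2)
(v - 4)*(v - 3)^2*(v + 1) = v^4 - 9*v^3 + 23*v^2 - 3*v - 36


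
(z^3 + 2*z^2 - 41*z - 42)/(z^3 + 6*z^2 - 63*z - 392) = (z^2 - 5*z - 6)/(z^2 - z - 56)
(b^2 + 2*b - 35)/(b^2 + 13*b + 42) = (b - 5)/(b + 6)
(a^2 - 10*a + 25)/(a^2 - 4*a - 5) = (a - 5)/(a + 1)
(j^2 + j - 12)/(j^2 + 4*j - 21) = (j + 4)/(j + 7)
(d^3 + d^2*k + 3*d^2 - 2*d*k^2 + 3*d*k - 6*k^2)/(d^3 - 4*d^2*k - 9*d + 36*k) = (d^2 + d*k - 2*k^2)/(d^2 - 4*d*k - 3*d + 12*k)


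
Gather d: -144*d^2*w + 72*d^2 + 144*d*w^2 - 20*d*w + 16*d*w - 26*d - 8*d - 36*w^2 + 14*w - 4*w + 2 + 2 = d^2*(72 - 144*w) + d*(144*w^2 - 4*w - 34) - 36*w^2 + 10*w + 4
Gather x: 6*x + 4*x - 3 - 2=10*x - 5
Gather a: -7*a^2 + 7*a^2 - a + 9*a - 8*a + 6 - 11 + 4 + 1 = 0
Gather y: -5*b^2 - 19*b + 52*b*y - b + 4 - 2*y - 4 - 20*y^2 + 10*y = -5*b^2 - 20*b - 20*y^2 + y*(52*b + 8)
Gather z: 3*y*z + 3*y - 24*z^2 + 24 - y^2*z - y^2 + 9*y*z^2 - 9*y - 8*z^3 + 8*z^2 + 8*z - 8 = -y^2 - 6*y - 8*z^3 + z^2*(9*y - 16) + z*(-y^2 + 3*y + 8) + 16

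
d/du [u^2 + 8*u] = 2*u + 8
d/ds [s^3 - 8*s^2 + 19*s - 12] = 3*s^2 - 16*s + 19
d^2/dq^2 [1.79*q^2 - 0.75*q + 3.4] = 3.58000000000000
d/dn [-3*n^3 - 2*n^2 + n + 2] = -9*n^2 - 4*n + 1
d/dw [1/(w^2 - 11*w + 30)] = (11 - 2*w)/(w^2 - 11*w + 30)^2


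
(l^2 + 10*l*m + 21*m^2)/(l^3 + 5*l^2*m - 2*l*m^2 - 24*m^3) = (l + 7*m)/(l^2 + 2*l*m - 8*m^2)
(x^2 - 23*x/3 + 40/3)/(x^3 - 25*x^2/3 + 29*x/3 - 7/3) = (3*x^2 - 23*x + 40)/(3*x^3 - 25*x^2 + 29*x - 7)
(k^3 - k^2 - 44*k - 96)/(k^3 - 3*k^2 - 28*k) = (k^2 - 5*k - 24)/(k*(k - 7))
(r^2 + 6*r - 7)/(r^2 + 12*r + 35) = (r - 1)/(r + 5)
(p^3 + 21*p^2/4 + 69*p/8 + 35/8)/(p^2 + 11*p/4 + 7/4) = p + 5/2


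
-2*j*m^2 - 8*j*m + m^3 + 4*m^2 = m*(-2*j + m)*(m + 4)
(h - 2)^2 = h^2 - 4*h + 4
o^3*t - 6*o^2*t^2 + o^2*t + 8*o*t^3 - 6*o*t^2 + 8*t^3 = (o - 4*t)*(o - 2*t)*(o*t + t)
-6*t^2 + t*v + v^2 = (-2*t + v)*(3*t + v)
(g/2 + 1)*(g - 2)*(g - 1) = g^3/2 - g^2/2 - 2*g + 2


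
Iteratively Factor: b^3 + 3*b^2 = (b + 3)*(b^2) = b*(b + 3)*(b)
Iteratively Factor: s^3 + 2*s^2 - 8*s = (s)*(s^2 + 2*s - 8) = s*(s - 2)*(s + 4)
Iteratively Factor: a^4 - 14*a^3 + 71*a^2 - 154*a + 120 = (a - 3)*(a^3 - 11*a^2 + 38*a - 40) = (a - 3)*(a - 2)*(a^2 - 9*a + 20) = (a - 4)*(a - 3)*(a - 2)*(a - 5)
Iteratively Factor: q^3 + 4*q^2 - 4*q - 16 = (q - 2)*(q^2 + 6*q + 8) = (q - 2)*(q + 4)*(q + 2)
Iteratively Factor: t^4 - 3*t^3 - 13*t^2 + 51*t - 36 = (t + 4)*(t^3 - 7*t^2 + 15*t - 9) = (t - 3)*(t + 4)*(t^2 - 4*t + 3) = (t - 3)*(t - 1)*(t + 4)*(t - 3)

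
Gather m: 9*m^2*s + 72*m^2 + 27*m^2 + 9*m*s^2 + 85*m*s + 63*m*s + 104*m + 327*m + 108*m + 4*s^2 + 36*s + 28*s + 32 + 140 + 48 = m^2*(9*s + 99) + m*(9*s^2 + 148*s + 539) + 4*s^2 + 64*s + 220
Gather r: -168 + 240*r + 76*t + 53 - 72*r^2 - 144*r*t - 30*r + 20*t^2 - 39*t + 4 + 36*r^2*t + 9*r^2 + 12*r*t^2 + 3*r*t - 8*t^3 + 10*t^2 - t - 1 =r^2*(36*t - 63) + r*(12*t^2 - 141*t + 210) - 8*t^3 + 30*t^2 + 36*t - 112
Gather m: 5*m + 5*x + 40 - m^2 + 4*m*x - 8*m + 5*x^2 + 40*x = -m^2 + m*(4*x - 3) + 5*x^2 + 45*x + 40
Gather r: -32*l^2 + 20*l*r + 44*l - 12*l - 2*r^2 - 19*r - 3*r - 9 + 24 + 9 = -32*l^2 + 32*l - 2*r^2 + r*(20*l - 22) + 24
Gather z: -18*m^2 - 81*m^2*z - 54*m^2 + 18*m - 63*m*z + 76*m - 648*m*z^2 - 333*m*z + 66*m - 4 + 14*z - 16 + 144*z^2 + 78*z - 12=-72*m^2 + 160*m + z^2*(144 - 648*m) + z*(-81*m^2 - 396*m + 92) - 32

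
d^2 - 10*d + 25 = (d - 5)^2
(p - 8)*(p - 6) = p^2 - 14*p + 48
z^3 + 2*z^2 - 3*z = z*(z - 1)*(z + 3)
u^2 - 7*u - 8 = (u - 8)*(u + 1)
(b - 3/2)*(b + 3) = b^2 + 3*b/2 - 9/2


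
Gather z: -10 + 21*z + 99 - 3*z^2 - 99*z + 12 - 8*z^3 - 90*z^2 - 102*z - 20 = -8*z^3 - 93*z^2 - 180*z + 81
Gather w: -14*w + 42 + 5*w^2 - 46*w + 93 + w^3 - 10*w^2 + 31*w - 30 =w^3 - 5*w^2 - 29*w + 105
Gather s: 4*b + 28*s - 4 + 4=4*b + 28*s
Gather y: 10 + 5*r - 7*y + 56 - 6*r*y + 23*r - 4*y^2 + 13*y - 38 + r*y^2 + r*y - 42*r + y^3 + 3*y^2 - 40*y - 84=-14*r + y^3 + y^2*(r - 1) + y*(-5*r - 34) - 56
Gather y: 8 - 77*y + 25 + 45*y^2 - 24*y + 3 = 45*y^2 - 101*y + 36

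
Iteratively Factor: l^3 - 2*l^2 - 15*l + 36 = (l + 4)*(l^2 - 6*l + 9) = (l - 3)*(l + 4)*(l - 3)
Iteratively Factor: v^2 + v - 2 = (v - 1)*(v + 2)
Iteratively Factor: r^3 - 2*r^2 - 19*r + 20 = (r + 4)*(r^2 - 6*r + 5) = (r - 1)*(r + 4)*(r - 5)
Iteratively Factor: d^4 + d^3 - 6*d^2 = (d)*(d^3 + d^2 - 6*d) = d^2*(d^2 + d - 6) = d^2*(d + 3)*(d - 2)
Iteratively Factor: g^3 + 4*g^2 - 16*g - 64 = (g + 4)*(g^2 - 16) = (g + 4)^2*(g - 4)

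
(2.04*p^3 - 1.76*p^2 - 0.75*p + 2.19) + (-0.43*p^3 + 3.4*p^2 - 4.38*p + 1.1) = 1.61*p^3 + 1.64*p^2 - 5.13*p + 3.29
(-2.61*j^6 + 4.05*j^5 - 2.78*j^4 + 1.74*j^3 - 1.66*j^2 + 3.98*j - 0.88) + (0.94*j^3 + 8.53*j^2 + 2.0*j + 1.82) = -2.61*j^6 + 4.05*j^5 - 2.78*j^4 + 2.68*j^3 + 6.87*j^2 + 5.98*j + 0.94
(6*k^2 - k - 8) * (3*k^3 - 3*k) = 18*k^5 - 3*k^4 - 42*k^3 + 3*k^2 + 24*k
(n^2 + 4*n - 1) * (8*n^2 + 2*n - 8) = 8*n^4 + 34*n^3 - 8*n^2 - 34*n + 8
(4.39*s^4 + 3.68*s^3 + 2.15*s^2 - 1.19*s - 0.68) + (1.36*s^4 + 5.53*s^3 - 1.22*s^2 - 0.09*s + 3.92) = 5.75*s^4 + 9.21*s^3 + 0.93*s^2 - 1.28*s + 3.24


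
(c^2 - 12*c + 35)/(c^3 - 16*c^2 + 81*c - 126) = (c - 5)/(c^2 - 9*c + 18)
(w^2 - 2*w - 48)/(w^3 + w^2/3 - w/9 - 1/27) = 27*(w^2 - 2*w - 48)/(27*w^3 + 9*w^2 - 3*w - 1)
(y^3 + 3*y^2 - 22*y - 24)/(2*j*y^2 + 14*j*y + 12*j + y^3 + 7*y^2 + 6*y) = (y - 4)/(2*j + y)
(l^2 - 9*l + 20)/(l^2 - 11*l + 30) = (l - 4)/(l - 6)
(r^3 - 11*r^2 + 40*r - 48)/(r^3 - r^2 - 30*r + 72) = (r - 4)/(r + 6)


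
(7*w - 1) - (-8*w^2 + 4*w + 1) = 8*w^2 + 3*w - 2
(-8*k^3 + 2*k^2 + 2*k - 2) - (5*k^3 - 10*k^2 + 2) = -13*k^3 + 12*k^2 + 2*k - 4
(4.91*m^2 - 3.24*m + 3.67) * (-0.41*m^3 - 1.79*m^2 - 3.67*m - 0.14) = -2.0131*m^5 - 7.4605*m^4 - 13.7248*m^3 + 4.6341*m^2 - 13.0153*m - 0.5138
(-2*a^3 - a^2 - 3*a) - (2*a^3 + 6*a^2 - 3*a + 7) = -4*a^3 - 7*a^2 - 7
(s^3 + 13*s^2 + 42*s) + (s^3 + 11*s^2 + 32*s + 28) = 2*s^3 + 24*s^2 + 74*s + 28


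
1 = 1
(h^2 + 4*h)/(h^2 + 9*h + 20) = h/(h + 5)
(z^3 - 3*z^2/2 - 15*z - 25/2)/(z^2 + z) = z - 5/2 - 25/(2*z)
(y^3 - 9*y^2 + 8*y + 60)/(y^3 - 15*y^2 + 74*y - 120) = (y + 2)/(y - 4)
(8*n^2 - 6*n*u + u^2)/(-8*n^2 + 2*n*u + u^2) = (-4*n + u)/(4*n + u)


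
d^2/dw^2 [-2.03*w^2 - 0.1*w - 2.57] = -4.06000000000000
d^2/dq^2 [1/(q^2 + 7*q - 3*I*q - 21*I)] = 2*(-q^2 - 7*q + 3*I*q + (2*q + 7 - 3*I)^2 + 21*I)/(q^2 + 7*q - 3*I*q - 21*I)^3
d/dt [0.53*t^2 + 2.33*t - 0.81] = 1.06*t + 2.33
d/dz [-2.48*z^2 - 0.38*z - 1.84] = -4.96*z - 0.38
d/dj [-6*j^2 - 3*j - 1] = -12*j - 3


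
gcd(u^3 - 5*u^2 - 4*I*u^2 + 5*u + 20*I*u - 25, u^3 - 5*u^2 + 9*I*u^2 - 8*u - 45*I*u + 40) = u^2 + u*(-5 + I) - 5*I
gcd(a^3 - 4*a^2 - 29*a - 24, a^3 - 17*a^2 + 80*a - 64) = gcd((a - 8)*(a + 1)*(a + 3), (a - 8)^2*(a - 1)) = a - 8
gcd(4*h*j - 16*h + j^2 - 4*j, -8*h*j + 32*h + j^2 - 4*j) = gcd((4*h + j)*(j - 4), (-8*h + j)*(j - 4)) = j - 4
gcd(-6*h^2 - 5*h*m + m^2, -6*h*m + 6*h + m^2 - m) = 6*h - m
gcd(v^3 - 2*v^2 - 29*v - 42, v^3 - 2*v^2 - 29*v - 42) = v^3 - 2*v^2 - 29*v - 42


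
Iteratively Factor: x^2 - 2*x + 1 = (x - 1)*(x - 1)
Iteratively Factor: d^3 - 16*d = (d + 4)*(d^2 - 4*d) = d*(d + 4)*(d - 4)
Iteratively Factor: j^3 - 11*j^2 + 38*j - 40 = (j - 5)*(j^2 - 6*j + 8) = (j - 5)*(j - 4)*(j - 2)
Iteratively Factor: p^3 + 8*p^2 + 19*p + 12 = (p + 4)*(p^2 + 4*p + 3) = (p + 1)*(p + 4)*(p + 3)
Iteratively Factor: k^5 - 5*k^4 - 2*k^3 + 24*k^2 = (k)*(k^4 - 5*k^3 - 2*k^2 + 24*k) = k^2*(k^3 - 5*k^2 - 2*k + 24) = k^2*(k - 3)*(k^2 - 2*k - 8) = k^2*(k - 4)*(k - 3)*(k + 2)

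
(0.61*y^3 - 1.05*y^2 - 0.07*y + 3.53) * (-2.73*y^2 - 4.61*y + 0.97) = -1.6653*y^5 + 0.0544000000000002*y^4 + 5.6233*y^3 - 10.3327*y^2 - 16.3412*y + 3.4241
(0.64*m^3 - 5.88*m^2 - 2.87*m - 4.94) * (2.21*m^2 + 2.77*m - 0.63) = 1.4144*m^5 - 11.222*m^4 - 23.0335*m^3 - 15.1629*m^2 - 11.8757*m + 3.1122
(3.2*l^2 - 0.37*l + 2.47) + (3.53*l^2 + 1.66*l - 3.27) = 6.73*l^2 + 1.29*l - 0.8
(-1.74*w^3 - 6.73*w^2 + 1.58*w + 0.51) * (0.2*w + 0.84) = -0.348*w^4 - 2.8076*w^3 - 5.3372*w^2 + 1.4292*w + 0.4284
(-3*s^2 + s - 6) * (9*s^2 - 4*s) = -27*s^4 + 21*s^3 - 58*s^2 + 24*s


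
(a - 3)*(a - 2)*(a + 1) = a^3 - 4*a^2 + a + 6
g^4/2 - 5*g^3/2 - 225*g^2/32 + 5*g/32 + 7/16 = (g/2 + 1)*(g - 7)*(g - 1/4)*(g + 1/4)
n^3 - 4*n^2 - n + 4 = (n - 4)*(n - 1)*(n + 1)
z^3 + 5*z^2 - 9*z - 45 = (z - 3)*(z + 3)*(z + 5)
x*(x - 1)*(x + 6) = x^3 + 5*x^2 - 6*x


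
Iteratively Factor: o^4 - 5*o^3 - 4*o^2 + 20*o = (o + 2)*(o^3 - 7*o^2 + 10*o) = (o - 2)*(o + 2)*(o^2 - 5*o) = (o - 5)*(o - 2)*(o + 2)*(o)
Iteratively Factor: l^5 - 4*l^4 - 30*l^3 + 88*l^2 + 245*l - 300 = (l - 5)*(l^4 + l^3 - 25*l^2 - 37*l + 60) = (l - 5)*(l + 3)*(l^3 - 2*l^2 - 19*l + 20) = (l - 5)*(l + 3)*(l + 4)*(l^2 - 6*l + 5) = (l - 5)^2*(l + 3)*(l + 4)*(l - 1)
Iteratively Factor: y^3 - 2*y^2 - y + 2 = (y - 2)*(y^2 - 1) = (y - 2)*(y + 1)*(y - 1)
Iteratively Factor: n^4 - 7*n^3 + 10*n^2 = (n - 2)*(n^3 - 5*n^2) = (n - 5)*(n - 2)*(n^2) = n*(n - 5)*(n - 2)*(n)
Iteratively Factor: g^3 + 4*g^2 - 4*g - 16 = (g + 4)*(g^2 - 4) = (g - 2)*(g + 4)*(g + 2)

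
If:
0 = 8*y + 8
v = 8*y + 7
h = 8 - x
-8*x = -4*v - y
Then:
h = 69/8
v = -1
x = -5/8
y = -1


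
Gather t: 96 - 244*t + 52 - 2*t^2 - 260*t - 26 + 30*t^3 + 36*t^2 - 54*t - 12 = 30*t^3 + 34*t^2 - 558*t + 110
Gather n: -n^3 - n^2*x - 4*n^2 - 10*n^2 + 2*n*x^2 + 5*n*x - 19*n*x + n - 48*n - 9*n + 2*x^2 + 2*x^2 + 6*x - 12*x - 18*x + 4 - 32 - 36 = -n^3 + n^2*(-x - 14) + n*(2*x^2 - 14*x - 56) + 4*x^2 - 24*x - 64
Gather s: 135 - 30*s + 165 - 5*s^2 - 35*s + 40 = -5*s^2 - 65*s + 340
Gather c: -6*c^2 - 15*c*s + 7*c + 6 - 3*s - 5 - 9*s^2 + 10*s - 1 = -6*c^2 + c*(7 - 15*s) - 9*s^2 + 7*s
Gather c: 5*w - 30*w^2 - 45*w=-30*w^2 - 40*w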